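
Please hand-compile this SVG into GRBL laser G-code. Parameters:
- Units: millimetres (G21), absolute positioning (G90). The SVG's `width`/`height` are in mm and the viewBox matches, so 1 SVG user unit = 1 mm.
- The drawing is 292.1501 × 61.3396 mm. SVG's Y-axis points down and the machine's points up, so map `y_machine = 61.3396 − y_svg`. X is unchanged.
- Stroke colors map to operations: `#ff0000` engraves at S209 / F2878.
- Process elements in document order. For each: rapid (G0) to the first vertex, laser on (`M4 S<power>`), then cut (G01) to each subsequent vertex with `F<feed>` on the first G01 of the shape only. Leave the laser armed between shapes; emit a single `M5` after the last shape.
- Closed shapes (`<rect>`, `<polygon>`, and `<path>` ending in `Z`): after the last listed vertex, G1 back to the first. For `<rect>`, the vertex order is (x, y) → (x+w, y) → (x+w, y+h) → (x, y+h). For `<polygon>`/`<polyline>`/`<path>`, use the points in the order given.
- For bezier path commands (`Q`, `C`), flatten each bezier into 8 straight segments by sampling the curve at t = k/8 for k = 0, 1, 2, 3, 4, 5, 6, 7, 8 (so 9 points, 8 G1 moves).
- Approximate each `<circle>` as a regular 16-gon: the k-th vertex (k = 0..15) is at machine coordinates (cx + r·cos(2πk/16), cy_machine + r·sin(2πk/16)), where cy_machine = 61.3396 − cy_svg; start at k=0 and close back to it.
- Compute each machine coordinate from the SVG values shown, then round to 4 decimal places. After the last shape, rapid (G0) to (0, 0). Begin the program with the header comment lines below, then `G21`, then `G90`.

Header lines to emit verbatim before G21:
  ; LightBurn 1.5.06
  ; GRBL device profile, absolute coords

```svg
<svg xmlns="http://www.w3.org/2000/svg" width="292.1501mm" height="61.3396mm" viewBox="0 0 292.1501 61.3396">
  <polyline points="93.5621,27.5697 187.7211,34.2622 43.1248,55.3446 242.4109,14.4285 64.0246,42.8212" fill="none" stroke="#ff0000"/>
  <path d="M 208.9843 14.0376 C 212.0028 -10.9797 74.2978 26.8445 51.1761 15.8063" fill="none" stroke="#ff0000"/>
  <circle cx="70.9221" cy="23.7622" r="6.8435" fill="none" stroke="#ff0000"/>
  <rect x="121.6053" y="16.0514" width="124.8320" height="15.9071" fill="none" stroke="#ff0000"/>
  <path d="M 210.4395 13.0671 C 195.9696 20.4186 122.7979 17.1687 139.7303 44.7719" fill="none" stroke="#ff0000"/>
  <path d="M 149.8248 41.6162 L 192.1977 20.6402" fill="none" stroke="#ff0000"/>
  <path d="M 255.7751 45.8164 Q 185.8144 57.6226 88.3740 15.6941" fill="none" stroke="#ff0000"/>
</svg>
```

1 u = 1 mm; y_m = 61.3396 − y.

[1] `<polyline>` open polyline, #ff0000→engrave S209 F2878: (93.5621,33.7699) → (187.7211,27.0774) → (43.1248,5.9950) → (242.4109,46.9111) → (64.0246,18.5184)

[2] `<path>` cubic bezier, #ff0000→engrave S209 F2878: (208.9843,47.3020) → (204.0185,53.9560) → (188.8517,56.0276) → (166.4758,54.8258) → (139.8828,51.6598) → (112.0644,47.8385) → (86.0126,44.6710) → (64.7192,43.4662) → (51.1761,45.5333)

[3] `<circle>` circle, #ff0000→engrave S209 F2878: (77.7656,37.5774) → (77.2447,40.1963) → (75.7612,42.4165) → (73.5410,43.9000) → (70.9221,44.4209) → (68.3032,43.9000) → (66.0830,42.4165) → (64.5995,40.1963) → (64.0786,37.5774) → (64.5995,34.9585) → (66.0830,32.7383) → (68.3032,31.2548) → (70.9221,30.7339) → (73.5410,31.2548) → (75.7612,32.7383) → (77.2447,34.9585) → (77.7656,37.5774) (closed)

[4] `<rect>` rectangle, #ff0000→engrave S209 F2878: (121.6053,45.2882) → (246.4373,45.2882) → (246.4373,29.3811) → (121.6053,29.3811) → (121.6053,45.2882) (closed)

[5] `<path>` cubic bezier, #ff0000→engrave S209 F2878: (210.4395,48.2725) → (202.5523,45.9317) → (190.9056,44.0989) → (177.2432,42.2885) → (163.3090,40.0145) → (150.8468,36.7912) → (141.6004,32.1329) → (137.3136,25.5536) → (139.7303,16.5677)

[6] `<path>` line segment, #ff0000→engrave S209 F2878: (149.8248,19.7234) → (192.1977,40.6994)

[7] `<path>` quadratic bezier, #ff0000→engrave S209 F2878: (255.7751,15.5232) → (237.8556,13.4113) → (219.0773,12.9785) → (199.4402,14.2250) → (178.9445,17.1507) → (157.5900,21.7556) → (135.3767,28.0397) → (112.3047,36.0030) → (88.3740,45.6455)

; LightBurn 1.5.06
; GRBL device profile, absolute coords
G21
G90
G0 X93.5621 Y33.7699
M4 S209
G01 X187.7211 Y27.0774 F2878
G01 X43.1248 Y5.9950
G01 X242.4109 Y46.9111
G01 X64.0246 Y18.5184
G0 X208.9843 Y47.3020
M4 S209
G01 X204.0185 Y53.9560 F2878
G01 X188.8517 Y56.0276
G01 X166.4758 Y54.8258
G01 X139.8828 Y51.6598
G01 X112.0644 Y47.8385
G01 X86.0126 Y44.6710
G01 X64.7192 Y43.4662
G01 X51.1761 Y45.5333
G0 X77.7656 Y37.5774
M4 S209
G01 X77.2447 Y40.1963 F2878
G01 X75.7612 Y42.4165
G01 X73.5410 Y43.9000
G01 X70.9221 Y44.4209
G01 X68.3032 Y43.9000
G01 X66.0830 Y42.4165
G01 X64.5995 Y40.1963
G01 X64.0786 Y37.5774
G01 X64.5995 Y34.9585
G01 X66.0830 Y32.7383
G01 X68.3032 Y31.2548
G01 X70.9221 Y30.7339
G01 X73.5410 Y31.2548
G01 X75.7612 Y32.7383
G01 X77.2447 Y34.9585
G01 X77.7656 Y37.5774
G0 X121.6053 Y45.2882
M4 S209
G01 X246.4373 Y45.2882 F2878
G01 X246.4373 Y29.3811
G01 X121.6053 Y29.3811
G01 X121.6053 Y45.2882
G0 X210.4395 Y48.2725
M4 S209
G01 X202.5523 Y45.9317 F2878
G01 X190.9056 Y44.0989
G01 X177.2432 Y42.2885
G01 X163.3090 Y40.0145
G01 X150.8468 Y36.7912
G01 X141.6004 Y32.1329
G01 X137.3136 Y25.5536
G01 X139.7303 Y16.5677
G0 X149.8248 Y19.7234
M4 S209
G01 X192.1977 Y40.6994 F2878
G0 X255.7751 Y15.5232
M4 S209
G01 X237.8556 Y13.4113 F2878
G01 X219.0773 Y12.9785
G01 X199.4402 Y14.2250
G01 X178.9445 Y17.1507
G01 X157.5900 Y21.7556
G01 X135.3767 Y28.0397
G01 X112.3047 Y36.0030
G01 X88.3740 Y45.6455
M5
G0 X0.0000 Y0.0000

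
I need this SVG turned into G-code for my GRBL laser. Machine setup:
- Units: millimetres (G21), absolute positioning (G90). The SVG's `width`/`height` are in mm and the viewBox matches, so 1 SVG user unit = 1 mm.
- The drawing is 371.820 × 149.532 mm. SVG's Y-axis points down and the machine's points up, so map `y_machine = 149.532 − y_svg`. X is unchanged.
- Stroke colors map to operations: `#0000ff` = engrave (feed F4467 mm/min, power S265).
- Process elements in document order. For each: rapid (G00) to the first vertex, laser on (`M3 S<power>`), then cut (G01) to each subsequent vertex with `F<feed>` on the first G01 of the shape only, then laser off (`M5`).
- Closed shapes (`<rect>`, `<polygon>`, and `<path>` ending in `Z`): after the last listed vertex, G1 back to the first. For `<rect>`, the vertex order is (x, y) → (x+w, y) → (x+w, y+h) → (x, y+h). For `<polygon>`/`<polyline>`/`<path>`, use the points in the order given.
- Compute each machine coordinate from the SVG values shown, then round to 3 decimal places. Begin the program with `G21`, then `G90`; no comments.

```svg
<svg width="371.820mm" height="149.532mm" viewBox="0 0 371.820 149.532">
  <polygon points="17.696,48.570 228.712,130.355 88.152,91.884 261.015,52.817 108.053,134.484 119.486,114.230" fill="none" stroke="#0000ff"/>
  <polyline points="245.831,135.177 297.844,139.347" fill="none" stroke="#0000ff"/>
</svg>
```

viewBox `0 0 371.820 149.532` with mm width/height → 1 unit = 1 mm. Flip: y_m = 149.532 − y_svg.

**Shape 1** — `<polygon>` closed polygon, stroke `#0000ff` → engrave (S265, F4467). Machine vertices: (17.696,100.962) → (228.712,19.177) → (88.152,57.648) → (261.015,96.715) → (108.053,15.048) → (119.486,35.302) → (17.696,100.962). Closed: final G1 returns to the first vertex.

**Shape 2** — `<polyline>` line segment, stroke `#0000ff` → engrave (S265, F4467). Machine vertices: (245.831,14.355) → (297.844,10.185). Open path.

G21
G90
G00 X17.696 Y100.962
M3 S265
G01 X228.712 Y19.177 F4467
G01 X88.152 Y57.648
G01 X261.015 Y96.715
G01 X108.053 Y15.048
G01 X119.486 Y35.302
G01 X17.696 Y100.962
M5
G00 X245.831 Y14.355
M3 S265
G01 X297.844 Y10.185 F4467
M5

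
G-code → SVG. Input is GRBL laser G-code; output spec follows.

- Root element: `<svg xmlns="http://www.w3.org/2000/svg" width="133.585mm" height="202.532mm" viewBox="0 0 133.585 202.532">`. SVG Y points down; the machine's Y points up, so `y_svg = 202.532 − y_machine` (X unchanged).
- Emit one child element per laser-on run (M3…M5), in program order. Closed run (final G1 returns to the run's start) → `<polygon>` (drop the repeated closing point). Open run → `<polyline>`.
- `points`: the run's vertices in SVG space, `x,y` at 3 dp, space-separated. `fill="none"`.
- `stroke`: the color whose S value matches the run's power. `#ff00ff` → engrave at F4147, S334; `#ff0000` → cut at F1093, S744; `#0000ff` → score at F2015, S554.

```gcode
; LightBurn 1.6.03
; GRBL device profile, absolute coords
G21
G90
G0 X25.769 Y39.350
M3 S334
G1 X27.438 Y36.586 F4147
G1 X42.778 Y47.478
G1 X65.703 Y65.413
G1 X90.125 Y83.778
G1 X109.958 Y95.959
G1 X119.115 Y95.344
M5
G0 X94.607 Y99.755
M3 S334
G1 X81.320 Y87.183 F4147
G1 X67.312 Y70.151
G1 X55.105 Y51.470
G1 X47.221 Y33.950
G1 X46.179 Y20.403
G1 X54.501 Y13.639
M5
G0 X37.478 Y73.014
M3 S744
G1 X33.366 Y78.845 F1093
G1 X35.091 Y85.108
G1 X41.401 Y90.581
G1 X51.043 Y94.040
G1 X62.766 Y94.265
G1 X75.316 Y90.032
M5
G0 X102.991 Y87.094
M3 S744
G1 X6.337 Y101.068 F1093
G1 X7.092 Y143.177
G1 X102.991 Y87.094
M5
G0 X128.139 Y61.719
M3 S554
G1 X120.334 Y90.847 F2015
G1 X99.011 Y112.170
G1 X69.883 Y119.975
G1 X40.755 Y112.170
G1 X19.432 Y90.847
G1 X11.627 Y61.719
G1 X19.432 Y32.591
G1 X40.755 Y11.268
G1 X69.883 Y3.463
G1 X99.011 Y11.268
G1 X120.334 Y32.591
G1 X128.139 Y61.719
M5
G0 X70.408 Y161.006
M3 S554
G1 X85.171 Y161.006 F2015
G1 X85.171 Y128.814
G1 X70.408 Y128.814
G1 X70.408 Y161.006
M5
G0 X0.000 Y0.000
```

<svg xmlns="http://www.w3.org/2000/svg" width="133.585mm" height="202.532mm" viewBox="0 0 133.585 202.532">
  <polyline points="25.769,163.182 27.438,165.946 42.778,155.054 65.703,137.119 90.125,118.754 109.958,106.573 119.115,107.188" fill="none" stroke="#ff00ff"/>
  <polyline points="94.607,102.777 81.320,115.349 67.312,132.381 55.105,151.062 47.221,168.582 46.179,182.129 54.501,188.893" fill="none" stroke="#ff00ff"/>
  <polyline points="37.478,129.518 33.366,123.687 35.091,117.424 41.401,111.951 51.043,108.492 62.766,108.267 75.316,112.500" fill="none" stroke="#ff0000"/>
  <polygon points="102.991,115.438 6.337,101.464 7.092,59.355" fill="none" stroke="#ff0000"/>
  <polygon points="128.139,140.813 120.334,111.685 99.011,90.362 69.883,82.557 40.755,90.362 19.432,111.685 11.627,140.813 19.432,169.941 40.755,191.264 69.883,199.069 99.011,191.264 120.334,169.941" fill="none" stroke="#0000ff"/>
  <polygon points="70.408,41.526 85.171,41.526 85.171,73.718 70.408,73.718" fill="none" stroke="#0000ff"/>
</svg>

y_svg = 202.532 − y_m.

[1] S334→`#ff00ff` (engrave); open run; points: 25.769,163.182 27.438,165.946 42.778,155.054 65.703,137.119 90.125,118.754 109.958,106.573 119.115,107.188

[2] S334→`#ff00ff` (engrave); open run; points: 94.607,102.777 81.320,115.349 67.312,132.381 55.105,151.062 47.221,168.582 46.179,182.129 54.501,188.893

[3] S744→`#ff0000` (cut); open run; points: 37.478,129.518 33.366,123.687 35.091,117.424 41.401,111.951 51.043,108.492 62.766,108.267 75.316,112.500

[4] S744→`#ff0000` (cut); closed run; points: 102.991,115.438 6.337,101.464 7.092,59.355

[5] S554→`#0000ff` (score); closed run; points: 128.139,140.813 120.334,111.685 99.011,90.362 69.883,82.557 40.755,90.362 19.432,111.685 11.627,140.813 19.432,169.941 40.755,191.264 69.883,199.069 99.011,191.264 120.334,169.941

[6] S554→`#0000ff` (score); closed run; points: 70.408,41.526 85.171,41.526 85.171,73.718 70.408,73.718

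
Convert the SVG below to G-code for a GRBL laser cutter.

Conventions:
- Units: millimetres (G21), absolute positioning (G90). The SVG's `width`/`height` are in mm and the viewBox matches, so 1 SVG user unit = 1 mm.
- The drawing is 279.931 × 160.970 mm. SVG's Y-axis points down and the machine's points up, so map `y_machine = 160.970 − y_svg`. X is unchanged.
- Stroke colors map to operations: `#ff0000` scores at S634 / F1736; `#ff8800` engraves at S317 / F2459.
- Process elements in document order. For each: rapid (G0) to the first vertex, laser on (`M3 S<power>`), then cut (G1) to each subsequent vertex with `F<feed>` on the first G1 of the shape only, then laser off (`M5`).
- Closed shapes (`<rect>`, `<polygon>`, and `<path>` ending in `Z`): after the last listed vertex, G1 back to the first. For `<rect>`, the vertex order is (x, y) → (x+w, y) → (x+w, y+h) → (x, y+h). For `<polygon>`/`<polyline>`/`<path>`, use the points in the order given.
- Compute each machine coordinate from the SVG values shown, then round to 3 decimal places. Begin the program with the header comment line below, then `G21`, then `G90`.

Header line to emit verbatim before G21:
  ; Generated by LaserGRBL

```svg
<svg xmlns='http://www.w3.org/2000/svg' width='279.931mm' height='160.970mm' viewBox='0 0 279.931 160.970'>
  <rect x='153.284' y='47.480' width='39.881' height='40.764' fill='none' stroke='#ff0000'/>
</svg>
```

1 u = 1 mm; y_m = 160.970 − y.

[1] `<rect>` rectangle, #ff0000→score S634 F1736: (153.284,113.490) → (193.165,113.490) → (193.165,72.726) → (153.284,72.726) → (153.284,113.490) (closed)

; Generated by LaserGRBL
G21
G90
G0 X153.284 Y113.490
M3 S634
G1 X193.165 Y113.490 F1736
G1 X193.165 Y72.726
G1 X153.284 Y72.726
G1 X153.284 Y113.490
M5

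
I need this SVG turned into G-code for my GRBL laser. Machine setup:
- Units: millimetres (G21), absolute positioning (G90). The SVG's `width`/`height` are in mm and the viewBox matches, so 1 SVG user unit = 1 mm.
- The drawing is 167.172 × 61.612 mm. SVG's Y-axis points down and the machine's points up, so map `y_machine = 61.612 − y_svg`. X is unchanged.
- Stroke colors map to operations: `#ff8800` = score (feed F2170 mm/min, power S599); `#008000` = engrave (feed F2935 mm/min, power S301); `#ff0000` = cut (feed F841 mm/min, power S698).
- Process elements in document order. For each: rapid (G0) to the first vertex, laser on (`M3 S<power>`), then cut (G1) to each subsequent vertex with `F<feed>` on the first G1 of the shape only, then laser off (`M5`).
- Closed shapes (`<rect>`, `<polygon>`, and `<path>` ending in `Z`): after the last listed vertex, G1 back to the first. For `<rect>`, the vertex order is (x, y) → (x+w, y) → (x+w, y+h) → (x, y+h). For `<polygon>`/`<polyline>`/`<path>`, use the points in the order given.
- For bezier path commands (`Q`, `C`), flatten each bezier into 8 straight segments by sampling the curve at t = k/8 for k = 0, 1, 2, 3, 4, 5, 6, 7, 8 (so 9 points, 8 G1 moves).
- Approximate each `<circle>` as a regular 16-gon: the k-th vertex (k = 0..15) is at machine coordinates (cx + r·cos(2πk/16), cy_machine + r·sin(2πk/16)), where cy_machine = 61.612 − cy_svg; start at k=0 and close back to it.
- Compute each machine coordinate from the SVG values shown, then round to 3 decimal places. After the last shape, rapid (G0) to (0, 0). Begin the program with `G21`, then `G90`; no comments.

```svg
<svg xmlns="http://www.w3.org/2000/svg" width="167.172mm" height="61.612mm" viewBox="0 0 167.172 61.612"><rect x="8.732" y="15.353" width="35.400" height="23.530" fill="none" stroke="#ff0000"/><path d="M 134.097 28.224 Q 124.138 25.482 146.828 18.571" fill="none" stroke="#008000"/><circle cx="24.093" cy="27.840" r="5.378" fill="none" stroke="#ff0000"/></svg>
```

1 u = 1 mm; y_m = 61.612 − y.

[1] `<rect>` rectangle, #ff0000→cut S698 F841: (8.732,46.259) → (44.132,46.259) → (44.132,22.729) → (8.732,22.729) → (8.732,46.259) (closed)

[2] `<path>` quadratic bezier, #008000→engrave S301 F2935: (134.097,33.388) → (132.117,34.139) → (131.158,35.020) → (131.219,36.031) → (132.300,37.172) → (134.402,38.444) → (137.524,39.846) → (141.666,41.378) → (146.828,43.041)

[3] `<circle>` circle, #ff0000→cut S698 F841: (29.471,33.772) → (29.062,35.830) → (27.896,37.575) → (26.151,38.741) → (24.093,39.150) → (22.035,38.741) → (20.290,37.575) → (19.124,35.830) → (18.715,33.772) → (19.124,31.714) → (20.290,29.969) → (22.035,28.803) → (24.093,28.394) → (26.151,28.803) → (27.896,29.969) → (29.062,31.714) → (29.471,33.772) (closed)

G21
G90
G0 X8.732 Y46.259
M3 S698
G1 X44.132 Y46.259 F841
G1 X44.132 Y22.729
G1 X8.732 Y22.729
G1 X8.732 Y46.259
M5
G0 X134.097 Y33.388
M3 S301
G1 X132.117 Y34.139 F2935
G1 X131.158 Y35.020
G1 X131.219 Y36.031
G1 X132.300 Y37.172
G1 X134.402 Y38.444
G1 X137.524 Y39.846
G1 X141.666 Y41.378
G1 X146.828 Y43.041
M5
G0 X29.471 Y33.772
M3 S698
G1 X29.062 Y35.830 F841
G1 X27.896 Y37.575
G1 X26.151 Y38.741
G1 X24.093 Y39.150
G1 X22.035 Y38.741
G1 X20.290 Y37.575
G1 X19.124 Y35.830
G1 X18.715 Y33.772
G1 X19.124 Y31.714
G1 X20.290 Y29.969
G1 X22.035 Y28.803
G1 X24.093 Y28.394
G1 X26.151 Y28.803
G1 X27.896 Y29.969
G1 X29.062 Y31.714
G1 X29.471 Y33.772
M5
G0 X0.000 Y0.000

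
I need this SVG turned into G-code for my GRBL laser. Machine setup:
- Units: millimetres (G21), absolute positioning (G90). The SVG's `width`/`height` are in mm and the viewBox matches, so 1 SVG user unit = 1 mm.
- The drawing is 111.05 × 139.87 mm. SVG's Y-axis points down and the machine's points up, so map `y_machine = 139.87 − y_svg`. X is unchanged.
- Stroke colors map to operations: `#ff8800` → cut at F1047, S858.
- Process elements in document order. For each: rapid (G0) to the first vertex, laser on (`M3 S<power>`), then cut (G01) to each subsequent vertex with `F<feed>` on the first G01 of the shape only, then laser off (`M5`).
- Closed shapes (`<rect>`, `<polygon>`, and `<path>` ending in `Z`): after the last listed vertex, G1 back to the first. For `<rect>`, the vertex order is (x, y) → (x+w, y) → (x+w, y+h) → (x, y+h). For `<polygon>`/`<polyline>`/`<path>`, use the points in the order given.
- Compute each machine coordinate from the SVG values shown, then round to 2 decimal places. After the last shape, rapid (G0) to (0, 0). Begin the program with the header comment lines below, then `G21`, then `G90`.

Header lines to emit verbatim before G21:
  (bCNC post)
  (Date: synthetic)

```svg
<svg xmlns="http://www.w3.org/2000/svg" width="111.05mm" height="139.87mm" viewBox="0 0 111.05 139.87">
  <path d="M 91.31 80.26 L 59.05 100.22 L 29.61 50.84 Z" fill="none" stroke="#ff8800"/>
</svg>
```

1 u = 1 mm; y_m = 139.87 − y.

[1] `<path>` closed polygon, #ff8800→cut S858 F1047: (91.31,59.61) → (59.05,39.65) → (29.61,89.03) → (91.31,59.61) (closed)

(bCNC post)
(Date: synthetic)
G21
G90
G0 X91.31 Y59.61
M3 S858
G01 X59.05 Y39.65 F1047
G01 X29.61 Y89.03
G01 X91.31 Y59.61
M5
G0 X0.00 Y0.00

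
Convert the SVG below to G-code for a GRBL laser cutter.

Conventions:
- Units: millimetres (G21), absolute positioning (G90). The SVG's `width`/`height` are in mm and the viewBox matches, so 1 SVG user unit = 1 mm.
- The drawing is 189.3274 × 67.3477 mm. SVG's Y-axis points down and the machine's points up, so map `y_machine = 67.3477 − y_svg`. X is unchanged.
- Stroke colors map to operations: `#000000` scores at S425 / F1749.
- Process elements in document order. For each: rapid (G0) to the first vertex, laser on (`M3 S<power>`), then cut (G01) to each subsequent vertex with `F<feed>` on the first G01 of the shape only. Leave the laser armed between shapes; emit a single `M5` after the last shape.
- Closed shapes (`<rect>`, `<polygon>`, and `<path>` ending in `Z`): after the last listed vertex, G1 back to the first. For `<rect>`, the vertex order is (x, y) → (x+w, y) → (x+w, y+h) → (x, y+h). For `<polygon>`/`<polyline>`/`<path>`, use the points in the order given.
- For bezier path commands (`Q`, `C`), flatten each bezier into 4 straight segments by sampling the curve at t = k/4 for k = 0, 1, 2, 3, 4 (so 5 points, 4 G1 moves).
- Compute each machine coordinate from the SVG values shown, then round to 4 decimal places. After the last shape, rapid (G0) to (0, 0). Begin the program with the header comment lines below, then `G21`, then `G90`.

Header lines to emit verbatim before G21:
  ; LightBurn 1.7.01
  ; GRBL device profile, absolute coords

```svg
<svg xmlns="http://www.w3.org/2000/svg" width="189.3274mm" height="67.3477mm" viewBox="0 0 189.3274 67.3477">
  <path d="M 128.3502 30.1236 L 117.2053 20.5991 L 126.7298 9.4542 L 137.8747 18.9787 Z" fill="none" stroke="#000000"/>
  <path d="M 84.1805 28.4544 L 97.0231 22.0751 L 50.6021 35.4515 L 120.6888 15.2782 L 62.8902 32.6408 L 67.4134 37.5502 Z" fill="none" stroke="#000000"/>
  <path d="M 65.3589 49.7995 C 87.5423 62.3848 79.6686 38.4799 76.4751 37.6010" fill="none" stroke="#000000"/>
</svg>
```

; LightBurn 1.7.01
; GRBL device profile, absolute coords
G21
G90
G0 X128.3502 Y37.2241
M3 S425
G01 X117.2053 Y46.7486 F1749
G01 X126.7298 Y57.8935
G01 X137.8747 Y48.3690
G01 X128.3502 Y37.2241
G0 X84.1805 Y38.8933
M3 S425
G01 X97.0231 Y45.2726 F1749
G01 X50.6021 Y31.8962
G01 X120.6888 Y52.0695
G01 X62.8902 Y34.7069
G01 X67.4134 Y29.7975
G01 X84.1805 Y38.8933
G0 X65.3589 Y17.5482
M3 S425
G01 X76.9035 Y14.0212 F1749
G01 X80.4333 Y18.5984
G01 X79.2050 Y25.7001
G01 X76.4751 Y29.7467
M5
G0 X0.0000 Y0.0000

Since the viewBox matches the mm dimensions, user units are millimetres directly. The only transform is the Y-flip y_m = 67.3477 − y_svg.

Shape 1 is a regular polygon drawn with `<path>`. Its stroke #000000 means score at S425, F1749. After flipping Y the toolpath is (128.3502,37.2241) → (117.2053,46.7486) → (126.7298,57.8935) → (137.8747,48.3690) → (128.3502,37.2241), returning to the start.

Shape 2 is a closed polygon drawn with `<path>`. Its stroke #000000 means score at S425, F1749. After flipping Y the toolpath is (84.1805,38.8933) → (97.0231,45.2726) → (50.6021,31.8962) → (120.6888,52.0695) → (62.8902,34.7069) → (67.4134,29.7975) → (84.1805,38.8933), returning to the start.

Shape 3 is a cubic bezier drawn with `<path>`. Its stroke #000000 means score at S425, F1749. After flipping Y the toolpath is (65.3589,17.5482) → (76.9035,14.0212) → (80.4333,18.5984) → (79.2050,25.7001) → (76.4751,29.7467).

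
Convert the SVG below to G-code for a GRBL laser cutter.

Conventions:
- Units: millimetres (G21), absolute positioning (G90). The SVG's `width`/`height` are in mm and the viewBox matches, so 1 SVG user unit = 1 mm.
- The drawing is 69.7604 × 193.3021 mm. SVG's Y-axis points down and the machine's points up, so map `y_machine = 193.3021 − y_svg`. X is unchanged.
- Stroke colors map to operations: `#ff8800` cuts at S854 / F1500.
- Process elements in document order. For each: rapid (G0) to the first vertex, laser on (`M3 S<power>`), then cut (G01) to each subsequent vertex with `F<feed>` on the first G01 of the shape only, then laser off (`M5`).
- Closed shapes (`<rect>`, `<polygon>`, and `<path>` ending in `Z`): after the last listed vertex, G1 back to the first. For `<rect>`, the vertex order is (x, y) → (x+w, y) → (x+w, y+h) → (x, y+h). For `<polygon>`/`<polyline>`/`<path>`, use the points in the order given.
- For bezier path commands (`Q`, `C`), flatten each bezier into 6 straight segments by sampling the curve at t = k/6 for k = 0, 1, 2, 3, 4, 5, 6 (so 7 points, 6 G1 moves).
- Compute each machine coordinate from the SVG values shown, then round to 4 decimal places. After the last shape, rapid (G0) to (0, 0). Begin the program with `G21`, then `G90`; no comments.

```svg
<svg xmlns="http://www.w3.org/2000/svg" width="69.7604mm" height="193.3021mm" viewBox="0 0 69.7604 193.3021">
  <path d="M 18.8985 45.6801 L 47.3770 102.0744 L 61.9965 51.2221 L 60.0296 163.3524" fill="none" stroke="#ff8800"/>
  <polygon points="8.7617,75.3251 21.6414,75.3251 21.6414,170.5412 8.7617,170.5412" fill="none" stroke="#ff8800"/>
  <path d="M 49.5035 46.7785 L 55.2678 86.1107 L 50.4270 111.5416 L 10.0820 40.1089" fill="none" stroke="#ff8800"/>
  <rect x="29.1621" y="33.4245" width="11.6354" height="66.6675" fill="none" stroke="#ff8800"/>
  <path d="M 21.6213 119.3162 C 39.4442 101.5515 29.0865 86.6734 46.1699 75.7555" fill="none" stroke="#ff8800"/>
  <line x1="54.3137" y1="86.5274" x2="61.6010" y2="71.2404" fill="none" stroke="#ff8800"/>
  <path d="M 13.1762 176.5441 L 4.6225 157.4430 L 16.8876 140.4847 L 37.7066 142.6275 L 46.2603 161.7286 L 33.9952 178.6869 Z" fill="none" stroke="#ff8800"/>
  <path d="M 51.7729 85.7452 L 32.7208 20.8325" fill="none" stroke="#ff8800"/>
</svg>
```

1 u = 1 mm; y_m = 193.3021 − y.

[1] `<path>` open polyline, #ff8800→cut S854 F1500: (18.8985,147.6220) → (47.3770,91.2277) → (61.9965,142.0800) → (60.0296,29.9497)

[2] `<polygon>` rectangle, #ff8800→cut S854 F1500: (8.7617,117.9770) → (21.6414,117.9770) → (21.6414,22.7609) → (8.7617,22.7609) → (8.7617,117.9770) (closed)

[3] `<path>` open polyline, #ff8800→cut S854 F1500: (49.5035,146.5236) → (55.2678,107.1914) → (50.4270,81.7605) → (10.0820,153.1932)

[4] `<rect>` rectangle, #ff8800→cut S854 F1500: (29.1621,159.8776) → (40.7975,159.8776) → (40.7975,93.2101) → (29.1621,93.2101) → (29.1621,159.8776) (closed)

[5] `<path>` cubic bezier, #ff8800→cut S854 F1500: (21.6213,73.9859) → (28.4419,82.6227) → (32.1107,90.7486) → (34.1729,98.3338) → (36.1735,105.3484) → (39.6575,111.7626) → (46.1699,117.5466)

[6] `<line>` line segment, #ff8800→cut S854 F1500: (54.3137,106.7747) → (61.6010,122.0617)

[7] `<path>` regular polygon, #ff8800→cut S854 F1500: (13.1762,16.7580) → (4.6225,35.8591) → (16.8876,52.8174) → (37.7066,50.6746) → (46.2603,31.5735) → (33.9952,14.6152) → (13.1762,16.7580) (closed)

[8] `<path>` line segment, #ff8800→cut S854 F1500: (51.7729,107.5569) → (32.7208,172.4696)

G21
G90
G0 X18.8985 Y147.6220
M3 S854
G01 X47.3770 Y91.2277 F1500
G01 X61.9965 Y142.0800
G01 X60.0296 Y29.9497
M5
G0 X8.7617 Y117.9770
M3 S854
G01 X21.6414 Y117.9770 F1500
G01 X21.6414 Y22.7609
G01 X8.7617 Y22.7609
G01 X8.7617 Y117.9770
M5
G0 X49.5035 Y146.5236
M3 S854
G01 X55.2678 Y107.1914 F1500
G01 X50.4270 Y81.7605
G01 X10.0820 Y153.1932
M5
G0 X29.1621 Y159.8776
M3 S854
G01 X40.7975 Y159.8776 F1500
G01 X40.7975 Y93.2101
G01 X29.1621 Y93.2101
G01 X29.1621 Y159.8776
M5
G0 X21.6213 Y73.9859
M3 S854
G01 X28.4419 Y82.6227 F1500
G01 X32.1107 Y90.7486
G01 X34.1729 Y98.3338
G01 X36.1735 Y105.3484
G01 X39.6575 Y111.7626
G01 X46.1699 Y117.5466
M5
G0 X54.3137 Y106.7747
M3 S854
G01 X61.6010 Y122.0617 F1500
M5
G0 X13.1762 Y16.7580
M3 S854
G01 X4.6225 Y35.8591 F1500
G01 X16.8876 Y52.8174
G01 X37.7066 Y50.6746
G01 X46.2603 Y31.5735
G01 X33.9952 Y14.6152
G01 X13.1762 Y16.7580
M5
G0 X51.7729 Y107.5569
M3 S854
G01 X32.7208 Y172.4696 F1500
M5
G0 X0.0000 Y0.0000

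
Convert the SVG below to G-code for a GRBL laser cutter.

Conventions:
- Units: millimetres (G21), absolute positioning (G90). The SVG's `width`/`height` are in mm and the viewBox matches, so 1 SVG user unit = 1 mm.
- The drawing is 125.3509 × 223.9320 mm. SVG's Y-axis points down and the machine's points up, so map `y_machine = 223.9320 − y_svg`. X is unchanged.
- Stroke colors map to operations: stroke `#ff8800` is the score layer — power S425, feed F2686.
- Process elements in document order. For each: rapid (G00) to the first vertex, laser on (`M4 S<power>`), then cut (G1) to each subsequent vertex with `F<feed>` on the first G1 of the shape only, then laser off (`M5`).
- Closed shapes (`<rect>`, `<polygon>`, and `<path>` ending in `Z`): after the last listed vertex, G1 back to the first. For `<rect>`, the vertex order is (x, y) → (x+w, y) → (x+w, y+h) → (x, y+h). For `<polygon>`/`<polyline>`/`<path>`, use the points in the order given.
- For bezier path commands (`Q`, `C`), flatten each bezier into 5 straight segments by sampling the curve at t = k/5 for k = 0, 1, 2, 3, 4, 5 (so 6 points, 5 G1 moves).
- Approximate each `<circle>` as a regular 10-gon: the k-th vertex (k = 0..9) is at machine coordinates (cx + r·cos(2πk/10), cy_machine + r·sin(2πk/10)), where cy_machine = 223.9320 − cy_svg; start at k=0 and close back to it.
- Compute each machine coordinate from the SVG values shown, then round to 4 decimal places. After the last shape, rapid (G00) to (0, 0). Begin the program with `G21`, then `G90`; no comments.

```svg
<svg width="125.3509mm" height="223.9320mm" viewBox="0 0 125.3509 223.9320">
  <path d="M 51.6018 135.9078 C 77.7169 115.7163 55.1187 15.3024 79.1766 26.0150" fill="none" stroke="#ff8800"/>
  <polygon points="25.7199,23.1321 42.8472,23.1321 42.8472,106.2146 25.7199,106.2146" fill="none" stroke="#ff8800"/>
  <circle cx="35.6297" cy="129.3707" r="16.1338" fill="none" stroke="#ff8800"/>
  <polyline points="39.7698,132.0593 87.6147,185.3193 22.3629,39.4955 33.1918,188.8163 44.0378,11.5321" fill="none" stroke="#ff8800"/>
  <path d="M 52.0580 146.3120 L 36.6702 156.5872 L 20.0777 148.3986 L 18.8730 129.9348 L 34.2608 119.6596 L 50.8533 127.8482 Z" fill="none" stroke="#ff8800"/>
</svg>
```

G21
G90
G00 X51.6018 Y88.0242
M4 S425
G1 X62.1882 Y108.2350 F2686
G1 X65.6612 Y138.5144
G1 X66.5984 Y169.6777
G1 X69.5776 Y192.5402
G1 X79.1766 Y197.9170
M5
G00 X25.7199 Y200.7999
M4 S425
G1 X42.8472 Y200.7999 F2686
G1 X42.8472 Y117.7174
G1 X25.7199 Y117.7174
G1 X25.7199 Y200.7999
M5
G00 X51.7635 Y94.5613
M4 S425
G1 X48.6822 Y104.0445 F2686
G1 X40.6153 Y109.9055
G1 X30.6441 Y109.9055
G1 X22.5772 Y104.0445
G1 X19.4959 Y94.5613
G1 X22.5772 Y85.0781
G1 X30.6441 Y79.2171
G1 X40.6153 Y79.2171
G1 X48.6822 Y85.0781
G1 X51.7635 Y94.5613
M5
G00 X39.7698 Y91.8727
M4 S425
G1 X87.6147 Y38.6127 F2686
G1 X22.3629 Y184.4365
G1 X33.1918 Y35.1157
G1 X44.0378 Y212.3999
M5
G00 X52.0580 Y77.6200
M4 S425
G1 X36.6702 Y67.3448 F2686
G1 X20.0777 Y75.5334
G1 X18.8730 Y93.9972
G1 X34.2608 Y104.2724
G1 X50.8533 Y96.0838
G1 X52.0580 Y77.6200
M5
G00 X0.0000 Y0.0000

1 u = 1 mm; y_m = 223.9320 − y.

[1] `<path>` cubic bezier, #ff8800→score S425 F2686: (51.6018,88.0242) → (62.1882,108.2350) → (65.6612,138.5144) → (66.5984,169.6777) → (69.5776,192.5402) → (79.1766,197.9170)

[2] `<polygon>` rectangle, #ff8800→score S425 F2686: (25.7199,200.7999) → (42.8472,200.7999) → (42.8472,117.7174) → (25.7199,117.7174) → (25.7199,200.7999) (closed)

[3] `<circle>` circle, #ff8800→score S425 F2686: (51.7635,94.5613) → (48.6822,104.0445) → (40.6153,109.9055) → (30.6441,109.9055) → (22.5772,104.0445) → (19.4959,94.5613) → (22.5772,85.0781) → (30.6441,79.2171) → (40.6153,79.2171) → (48.6822,85.0781) → (51.7635,94.5613) (closed)

[4] `<polyline>` open polyline, #ff8800→score S425 F2686: (39.7698,91.8727) → (87.6147,38.6127) → (22.3629,184.4365) → (33.1918,35.1157) → (44.0378,212.3999)

[5] `<path>` regular polygon, #ff8800→score S425 F2686: (52.0580,77.6200) → (36.6702,67.3448) → (20.0777,75.5334) → (18.8730,93.9972) → (34.2608,104.2724) → (50.8533,96.0838) → (52.0580,77.6200) (closed)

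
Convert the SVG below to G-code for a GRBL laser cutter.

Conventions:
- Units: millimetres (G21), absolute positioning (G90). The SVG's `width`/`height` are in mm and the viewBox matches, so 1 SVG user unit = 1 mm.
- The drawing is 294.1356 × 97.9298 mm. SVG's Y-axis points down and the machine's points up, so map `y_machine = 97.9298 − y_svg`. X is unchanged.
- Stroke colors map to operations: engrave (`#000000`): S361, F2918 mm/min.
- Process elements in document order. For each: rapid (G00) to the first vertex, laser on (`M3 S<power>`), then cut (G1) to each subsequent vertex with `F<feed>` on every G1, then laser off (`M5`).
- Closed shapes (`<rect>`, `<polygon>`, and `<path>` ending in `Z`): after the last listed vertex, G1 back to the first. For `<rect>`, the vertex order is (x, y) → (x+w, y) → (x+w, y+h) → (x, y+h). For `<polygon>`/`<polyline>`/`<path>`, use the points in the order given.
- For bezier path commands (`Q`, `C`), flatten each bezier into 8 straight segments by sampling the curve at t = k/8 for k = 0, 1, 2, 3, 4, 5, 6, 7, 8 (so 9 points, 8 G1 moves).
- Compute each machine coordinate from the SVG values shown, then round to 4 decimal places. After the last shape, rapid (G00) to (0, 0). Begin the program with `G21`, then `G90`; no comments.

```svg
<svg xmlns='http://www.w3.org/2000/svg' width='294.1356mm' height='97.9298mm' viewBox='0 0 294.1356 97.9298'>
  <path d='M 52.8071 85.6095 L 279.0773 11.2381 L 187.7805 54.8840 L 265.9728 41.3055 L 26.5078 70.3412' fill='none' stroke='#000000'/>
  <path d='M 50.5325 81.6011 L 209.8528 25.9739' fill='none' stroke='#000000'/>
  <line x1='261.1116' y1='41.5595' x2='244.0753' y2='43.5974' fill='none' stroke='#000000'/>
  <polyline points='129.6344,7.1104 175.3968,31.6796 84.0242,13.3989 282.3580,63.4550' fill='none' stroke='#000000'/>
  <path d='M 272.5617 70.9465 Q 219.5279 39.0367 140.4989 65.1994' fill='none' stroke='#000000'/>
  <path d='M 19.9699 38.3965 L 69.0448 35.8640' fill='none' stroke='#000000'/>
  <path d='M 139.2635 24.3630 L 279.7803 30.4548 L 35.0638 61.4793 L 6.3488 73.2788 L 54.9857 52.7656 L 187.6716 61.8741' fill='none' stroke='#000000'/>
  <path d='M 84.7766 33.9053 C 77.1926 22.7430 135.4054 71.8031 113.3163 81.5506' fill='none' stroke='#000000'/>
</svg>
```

viewBox `0 0 294.1356 97.9298` with mm width/height → 1 unit = 1 mm. Flip: y_m = 97.9298 − y_svg.

**Shape 1** — `<path>` open polyline, stroke `#000000` → engrave (S361, F2918). Machine vertices: (52.8071,12.3203) → (279.0773,86.6917) → (187.7805,43.0458) → (265.9728,56.6243) → (26.5078,27.5886). Open path.

**Shape 2** — `<path>` line segment, stroke `#000000` → engrave (S361, F2918). Machine vertices: (50.5325,16.3287) → (209.8528,71.9559). Open path.

**Shape 3** — `<line>` line segment, stroke `#000000` → engrave (S361, F2918). Machine vertices: (261.1116,56.3703) → (244.0753,54.3324). Open path.

**Shape 4** — `<polyline>` open polyline, stroke `#000000` → engrave (S361, F2918). Machine vertices: (129.6344,90.8194) → (175.3968,66.2502) → (84.0242,84.5309) → (282.3580,34.4748). Open path.

**Shape 5** — `<path>` quadratic bezier, stroke `#000000` → engrave (S361, F2918). Control points (SVG): P0=(272.5617,70.9465), P1=(219.5279,39.0367), P2=(140.4989,65.1994); sampled at t=k/8. Machine vertices: (272.5617,26.9833) → (258.8971,34.0534) → (244.4201,39.3087) → (229.1308,42.7492) → (213.0291,44.3750) → (196.1151,44.1860) → (178.3887,42.1822) → (159.8500,38.3637) → (140.4989,32.7304). Open path.

**Shape 6** — `<path>` line segment, stroke `#000000` → engrave (S361, F2918). Machine vertices: (19.9699,59.5333) → (69.0448,62.0658). Open path.

**Shape 7** — `<path>` open polyline, stroke `#000000` → engrave (S361, F2918). Machine vertices: (139.2635,73.5668) → (279.7803,67.4750) → (35.0638,36.4505) → (6.3488,24.6510) → (54.9857,45.1642) → (187.6716,36.0557). Open path.

**Shape 8** — `<path>` cubic bezier, stroke `#000000` → engrave (S361, F2918). Control points (SVG): P0=(84.7766,33.9053), P1=(77.1926,22.7430), P2=(135.4054,71.8031), P3=(113.3163,81.5506); sampled at t=k/8. Machine vertices: (84.7766,64.0245) → (84.7315,65.5818) → (89.1427,62.6598) → (96.2982,56.4247) → (104.4859,48.0430) → (111.9936,38.6812) → (117.1093,29.5057) → (118.1209,21.6829) → (113.3163,16.3792). Open path.

G21
G90
G00 X52.8071 Y12.3203
M3 S361
G1 X279.0773 Y86.6917 F2918
G1 X187.7805 Y43.0458 F2918
G1 X265.9728 Y56.6243 F2918
G1 X26.5078 Y27.5886 F2918
M5
G00 X50.5325 Y16.3287
M3 S361
G1 X209.8528 Y71.9559 F2918
M5
G00 X261.1116 Y56.3703
M3 S361
G1 X244.0753 Y54.3324 F2918
M5
G00 X129.6344 Y90.8194
M3 S361
G1 X175.3968 Y66.2502 F2918
G1 X84.0242 Y84.5309 F2918
G1 X282.3580 Y34.4748 F2918
M5
G00 X272.5617 Y26.9833
M3 S361
G1 X258.8971 Y34.0534 F2918
G1 X244.4201 Y39.3087 F2918
G1 X229.1308 Y42.7492 F2918
G1 X213.0291 Y44.3750 F2918
G1 X196.1151 Y44.1860 F2918
G1 X178.3887 Y42.1822 F2918
G1 X159.8500 Y38.3637 F2918
G1 X140.4989 Y32.7304 F2918
M5
G00 X19.9699 Y59.5333
M3 S361
G1 X69.0448 Y62.0658 F2918
M5
G00 X139.2635 Y73.5668
M3 S361
G1 X279.7803 Y67.4750 F2918
G1 X35.0638 Y36.4505 F2918
G1 X6.3488 Y24.6510 F2918
G1 X54.9857 Y45.1642 F2918
G1 X187.6716 Y36.0557 F2918
M5
G00 X84.7766 Y64.0245
M3 S361
G1 X84.7315 Y65.5818 F2918
G1 X89.1427 Y62.6598 F2918
G1 X96.2982 Y56.4247 F2918
G1 X104.4859 Y48.0430 F2918
G1 X111.9936 Y38.6812 F2918
G1 X117.1093 Y29.5057 F2918
G1 X118.1209 Y21.6829 F2918
G1 X113.3163 Y16.3792 F2918
M5
G00 X0.0000 Y0.0000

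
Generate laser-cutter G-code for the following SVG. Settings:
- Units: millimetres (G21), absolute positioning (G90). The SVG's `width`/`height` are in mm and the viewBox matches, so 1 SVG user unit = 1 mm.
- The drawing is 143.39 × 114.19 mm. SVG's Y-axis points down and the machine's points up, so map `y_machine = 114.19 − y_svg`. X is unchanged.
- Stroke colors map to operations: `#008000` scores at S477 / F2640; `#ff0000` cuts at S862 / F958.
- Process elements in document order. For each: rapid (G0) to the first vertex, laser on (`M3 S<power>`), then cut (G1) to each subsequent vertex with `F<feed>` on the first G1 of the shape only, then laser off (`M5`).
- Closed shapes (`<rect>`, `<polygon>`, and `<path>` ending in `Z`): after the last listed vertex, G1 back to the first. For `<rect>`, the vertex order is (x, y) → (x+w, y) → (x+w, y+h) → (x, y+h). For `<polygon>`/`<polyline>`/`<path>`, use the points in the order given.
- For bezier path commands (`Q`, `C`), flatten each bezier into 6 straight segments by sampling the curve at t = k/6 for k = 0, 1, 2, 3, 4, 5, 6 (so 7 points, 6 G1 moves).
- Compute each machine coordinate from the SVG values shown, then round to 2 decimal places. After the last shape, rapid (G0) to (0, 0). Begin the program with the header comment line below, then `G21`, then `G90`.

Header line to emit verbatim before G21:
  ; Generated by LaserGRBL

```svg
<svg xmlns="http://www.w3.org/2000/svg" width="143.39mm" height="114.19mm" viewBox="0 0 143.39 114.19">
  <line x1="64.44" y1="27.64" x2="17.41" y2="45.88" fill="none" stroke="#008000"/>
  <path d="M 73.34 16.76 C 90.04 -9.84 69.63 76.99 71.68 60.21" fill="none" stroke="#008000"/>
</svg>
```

; Generated by LaserGRBL
G21
G90
G0 X64.44 Y86.55
M3 S477
G1 X17.41 Y68.31 F2640
M5
G0 X73.34 Y97.43
M3 S477
G1 X78.87 Y102.28 F2640
G1 X79.88 Y94.26
G1 X78.00 Y79.39
G1 X74.91 Y63.70
G1 X72.25 Y53.22
G1 X71.68 Y53.98
M5
G0 X0.00 Y0.00

Since the viewBox matches the mm dimensions, user units are millimetres directly. The only transform is the Y-flip y_m = 114.19 − y_svg.

Shape 1 is a line segment drawn with `<line>`. Its stroke #008000 means score at S477, F2640. After flipping Y the toolpath is (64.44,86.55) → (17.41,68.31).

Shape 2 is a cubic bezier drawn with `<path>`. Its stroke #008000 means score at S477, F2640. After flipping Y the toolpath is (73.34,97.43) → (78.87,102.28) → (79.88,94.26) → (78.00,79.39) → (74.91,63.70) → (72.25,53.22) → (71.68,53.98).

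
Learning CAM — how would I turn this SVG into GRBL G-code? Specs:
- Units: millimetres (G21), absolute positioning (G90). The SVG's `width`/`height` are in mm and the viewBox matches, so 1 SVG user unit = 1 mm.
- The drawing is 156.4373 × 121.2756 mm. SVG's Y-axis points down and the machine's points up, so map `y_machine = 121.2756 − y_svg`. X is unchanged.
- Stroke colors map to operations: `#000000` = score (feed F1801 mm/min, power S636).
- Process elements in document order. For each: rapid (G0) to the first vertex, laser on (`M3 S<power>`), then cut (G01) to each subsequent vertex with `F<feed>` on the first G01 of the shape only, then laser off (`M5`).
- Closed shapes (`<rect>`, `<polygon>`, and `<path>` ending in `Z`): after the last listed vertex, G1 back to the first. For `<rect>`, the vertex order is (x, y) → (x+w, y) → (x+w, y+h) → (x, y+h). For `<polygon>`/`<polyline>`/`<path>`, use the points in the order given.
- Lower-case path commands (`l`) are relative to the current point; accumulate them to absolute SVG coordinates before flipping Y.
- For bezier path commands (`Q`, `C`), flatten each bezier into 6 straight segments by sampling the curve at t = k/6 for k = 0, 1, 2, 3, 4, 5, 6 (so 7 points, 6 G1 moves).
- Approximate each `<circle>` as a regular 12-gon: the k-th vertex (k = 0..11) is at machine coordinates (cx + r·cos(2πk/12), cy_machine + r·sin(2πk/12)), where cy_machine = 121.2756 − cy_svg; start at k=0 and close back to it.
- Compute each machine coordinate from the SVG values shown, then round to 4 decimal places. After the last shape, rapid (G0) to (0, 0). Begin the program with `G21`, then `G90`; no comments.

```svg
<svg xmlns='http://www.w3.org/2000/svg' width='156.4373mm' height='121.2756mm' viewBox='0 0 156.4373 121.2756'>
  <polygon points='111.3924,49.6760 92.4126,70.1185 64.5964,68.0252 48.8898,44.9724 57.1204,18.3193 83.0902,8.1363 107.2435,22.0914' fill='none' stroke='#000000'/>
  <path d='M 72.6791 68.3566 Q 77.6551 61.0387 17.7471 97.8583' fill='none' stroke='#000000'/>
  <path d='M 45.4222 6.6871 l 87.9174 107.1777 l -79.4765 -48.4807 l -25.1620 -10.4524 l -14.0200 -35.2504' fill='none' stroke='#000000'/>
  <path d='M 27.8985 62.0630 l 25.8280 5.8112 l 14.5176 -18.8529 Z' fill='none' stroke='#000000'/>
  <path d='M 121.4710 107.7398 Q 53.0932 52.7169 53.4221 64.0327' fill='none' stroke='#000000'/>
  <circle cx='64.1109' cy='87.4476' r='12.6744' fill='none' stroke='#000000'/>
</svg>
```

G21
G90
G0 X111.3924 Y71.5996
M3 S636
G01 X92.4126 Y51.1571 F1801
G01 X64.5964 Y53.2504
G01 X48.8898 Y76.3032
G01 X57.1204 Y102.9563
G01 X83.0902 Y113.1393
G01 X107.2435 Y99.1842
G01 X111.3924 Y71.5996
M5
G0 X72.6791 Y52.9190
M3 S636
G01 X72.5354 Y54.1323 F1801
G01 X68.7871 Y52.8934
G01 X61.4341 Y49.2025
G01 X50.4764 Y43.0595
G01 X35.9141 Y34.4645
G01 X17.7471 Y23.4173
M5
G0 X45.4222 Y114.5885
M3 S636
G01 X133.3396 Y7.4108 F1801
G01 X53.8631 Y55.8915
G01 X28.7011 Y66.3439
G01 X14.6811 Y101.5943
M5
G0 X27.8985 Y59.2126
M3 S636
G01 X53.7265 Y53.4014 F1801
G01 X68.2441 Y72.2543
G01 X27.8985 Y59.2126
M5
G0 X121.4710 Y13.5358
M3 S636
G01 X100.5869 Y30.0340 F1801
G01 X83.5199 Y42.8468
G01 X70.2699 Y51.9740
G01 X60.8369 Y57.4158
G01 X55.2210 Y59.1721
G01 X53.4221 Y57.2429
M5
G0 X76.7853 Y33.8280
M3 S636
G01 X75.0873 Y40.1652 F1801
G01 X70.4481 Y44.8044
G01 X64.1109 Y46.5024
G01 X57.7737 Y44.8044
G01 X53.1345 Y40.1652
G01 X51.4365 Y33.8280
G01 X53.1345 Y27.4908
G01 X57.7737 Y22.8516
G01 X64.1109 Y21.1536
G01 X70.4481 Y22.8516
G01 X75.0873 Y27.4908
G01 X76.7853 Y33.8280
M5
G0 X0.0000 Y0.0000

Since the viewBox matches the mm dimensions, user units are millimetres directly. The only transform is the Y-flip y_m = 121.2756 − y_svg.

Shape 1 is a regular polygon drawn with `<polygon>`. Its stroke #000000 means score at S636, F1801. After flipping Y the toolpath is (111.3924,71.5996) → (92.4126,51.1571) → (64.5964,53.2504) → (48.8898,76.3032) → (57.1204,102.9563) → (83.0902,113.1393) → (107.2435,99.1842) → (111.3924,71.5996), returning to the start.

Shape 2 is a quadratic bezier drawn with `<path>`. Its stroke #000000 means score at S636, F1801. After flipping Y the toolpath is (72.6791,52.9190) → (72.5354,54.1323) → (68.7871,52.8934) → (61.4341,49.2025) → (50.4764,43.0595) → (35.9141,34.4645) → (17.7471,23.4173).

Shape 3 is a open polyline drawn with `<path>`. Its stroke #000000 means score at S636, F1801. After flipping Y the toolpath is (45.4222,114.5885) → (133.3396,7.4108) → (53.8631,55.8915) → (28.7011,66.3439) → (14.6811,101.5943).

Shape 4 is a closed polygon drawn with `<path>`. Its stroke #000000 means score at S636, F1801. After flipping Y the toolpath is (27.8985,59.2126) → (53.7265,53.4014) → (68.2441,72.2543) → (27.8985,59.2126), returning to the start.

Shape 5 is a quadratic bezier drawn with `<path>`. Its stroke #000000 means score at S636, F1801. After flipping Y the toolpath is (121.4710,13.5358) → (100.5869,30.0340) → (83.5199,42.8468) → (70.2699,51.9740) → (60.8369,57.4158) → (55.2210,59.1721) → (53.4221,57.2429).

Shape 6 is a circle drawn with `<circle>`. Its stroke #000000 means score at S636, F1801. After flipping Y the toolpath is (76.7853,33.8280) → (75.0873,40.1652) → (70.4481,44.8044) → (64.1109,46.5024) → (57.7737,44.8044) → (53.1345,40.1652) → (51.4365,33.8280) → (53.1345,27.4908) → (57.7737,22.8516) → (64.1109,21.1536) → (70.4481,22.8516) → (75.0873,27.4908) → (76.7853,33.8280), returning to the start.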